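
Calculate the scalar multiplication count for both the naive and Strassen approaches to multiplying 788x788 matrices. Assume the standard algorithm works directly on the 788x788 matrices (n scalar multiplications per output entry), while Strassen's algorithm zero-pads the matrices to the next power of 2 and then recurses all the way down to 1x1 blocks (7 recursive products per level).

Matrix multiplication for 788x788 matrices:

Strassen's algorithm requires power-of-2 dimensions. Pad 788x788 to 1024x1024 (next power of 2).

Standard algorithm: 788^3 = 489303872 multiplications
Strassen's algorithm: 7^(log2(1024)) = 7^10 = 282475249 multiplications
Savings: 489303872 - 282475249 = 206828623 multiplications

Standard: 489303872 multiplications (788^3). Strassen: 282475249 multiplications (7^10, after padding to 1024x1024). Strassen reduces 8 recursive multiplications to 7 at each level.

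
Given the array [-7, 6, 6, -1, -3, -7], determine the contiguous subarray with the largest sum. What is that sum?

Using Kadane's algorithm on [-7, 6, 6, -1, -3, -7]:

Scanning through the array:
Position 1 (value 6): max_ending_here = 6, max_so_far = 6
Position 2 (value 6): max_ending_here = 12, max_so_far = 12
Position 3 (value -1): max_ending_here = 11, max_so_far = 12
Position 4 (value -3): max_ending_here = 8, max_so_far = 12
Position 5 (value -7): max_ending_here = 1, max_so_far = 12

Maximum subarray: [6, 6]
Maximum sum: 12

The maximum subarray is [6, 6] with sum 12. This subarray runs from index 1 to index 2.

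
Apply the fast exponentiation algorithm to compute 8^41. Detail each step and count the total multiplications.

Computing 8^41 by squaring (build up from 8^1; each line after the first costs one multiplication):

8^1 = 8
8^2 = (8^1)^2 = 8^2 = 64
8^4 = (8^2)^2 = 64^2 = 4096
8^5 = 8 * 8^4 = 8 * 4096 = 32768
8^10 = (8^5)^2 = 32768^2 = 1073741824
8^20 = (8^10)^2 = 1073741824^2 = 1152921504606846976
8^40 = (8^20)^2 = 1152921504606846976^2 = 1329227995784915872903807060280344576
8^41 = 8 * 8^40 = 8 * 1329227995784915872903807060280344576 = 10633823966279326983230456482242756608

Result: 10633823966279326983230456482242756608
Multiplications needed: 7 (7 lines after 8^1)

8^41 = 10633823966279326983230456482242756608. Using exponentiation by squaring, this requires 7 multiplications. The key idea: if the exponent is even, square the half-power; if odd, multiply by the base once.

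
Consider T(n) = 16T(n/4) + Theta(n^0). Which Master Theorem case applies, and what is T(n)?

Master Theorem for T(n) = 16T(n/4) + O(n^0):

a = 16, b = 4, c = 0
log_b(a) = log_4(16) = 2.0000

Case 1: c = 0 < log_4(16) = 2.0000
T(n) = O(n^(log_4 16)) = O(n^2)

For T(n) = 16T(n/4) + O(n^0): log_4(16) = 2.0000. This is Case 1 of the Master Theorem (c < log_b(a), work dominated by leaves), giving O(n^2).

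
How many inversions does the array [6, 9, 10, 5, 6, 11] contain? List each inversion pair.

Finding inversions in [6, 9, 10, 5, 6, 11]:

(0, 3): arr[0]=6 > arr[3]=5
(1, 3): arr[1]=9 > arr[3]=5
(1, 4): arr[1]=9 > arr[4]=6
(2, 3): arr[2]=10 > arr[3]=5
(2, 4): arr[2]=10 > arr[4]=6

Total inversions: 5

The array has 5 inversion(s): (0,3), (1,3), (1,4), (2,3), (2,4). Each pair (i,j) satisfies i < j and arr[i] > arr[j].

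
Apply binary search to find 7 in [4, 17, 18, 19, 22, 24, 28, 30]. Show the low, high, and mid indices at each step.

Binary search for 7 in [4, 17, 18, 19, 22, 24, 28, 30]:

lo=0, hi=7, mid=3, arr[mid]=19 -> 19 > 7, search left half
lo=0, hi=2, mid=1, arr[mid]=17 -> 17 > 7, search left half
lo=0, hi=0, mid=0, arr[mid]=4 -> 4 < 7, search right half
lo=1 > hi=0, target 7 not found

Binary search determines that 7 is not in the array after 3 comparisons. The search space was exhausted without finding the target.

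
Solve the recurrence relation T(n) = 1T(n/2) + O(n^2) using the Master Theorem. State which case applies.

Master Theorem for T(n) = 1T(n/2) + O(n^2):

a = 1, b = 2, c = 2
log_b(a) = log_2(1) = 0.0000

Case 3: c = 2 > log_2(1) = 0.0000
T(n) = O(n^2) = O(n^2)

For T(n) = 1T(n/2) + O(n^2): log_2(1) = 0.0000. This is Case 3 of the Master Theorem (c > log_b(a), work dominated by root), giving O(n^2).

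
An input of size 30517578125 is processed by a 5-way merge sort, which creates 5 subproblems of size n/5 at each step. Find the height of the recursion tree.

For divide and conquer with division factor 5:

Problem sizes at each level:
Level 0: 30517578125
Level 1: 6103515625
Level 2: 1220703125
Level 3: 244140625
Level 4: 48828125
Level 5: 9765625
Level 6: 1953125
Level 7: 390625
Level 8: 78125
Level 9: 15625
Level 10: 3125
Level 11: 625
Level 12: 125
Level 13: 25
Level 14: 5
Level 15: 1

The root is level 0 and the size-1 base case is level 15 (the tree spans levels 0 through 15, i.e. 16 levels counting the root), so the depth is the number of divisions: log_5(30517578125) = 15

The recursion tree depth is log_5(30517578125) = 15. At each level, the problem size is divided by 5, so it takes 15 divisions to reduce to a base case of size 1. The algorithm makes 5 recursive calls at each level.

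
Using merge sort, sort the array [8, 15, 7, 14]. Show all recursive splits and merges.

Merge sort trace:

Split: [8, 15, 7, 14] -> [8, 15] and [7, 14]
  Split: [8, 15] -> [8] and [15]
  Merge: [8] + [15] -> [8, 15]
  Split: [7, 14] -> [7] and [14]
  Merge: [7] + [14] -> [7, 14]
Merge: [8, 15] + [7, 14] -> [7, 8, 14, 15]

Final sorted array: [7, 8, 14, 15]

The merge sort proceeds by recursively splitting the array and merging sorted halves.
After all merges, the sorted array is [7, 8, 14, 15].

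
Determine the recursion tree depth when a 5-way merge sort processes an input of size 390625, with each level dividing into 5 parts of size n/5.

For divide and conquer with division factor 5:

Problem sizes at each level:
Level 0: 390625
Level 1: 78125
Level 2: 15625
Level 3: 3125
Level 4: 625
Level 5: 125
Level 6: 25
Level 7: 5
Level 8: 1

The root is level 0 and the size-1 base case is level 8 (the tree spans levels 0 through 8, i.e. 9 levels counting the root), so the depth is the number of divisions: log_5(390625) = 8

The recursion tree depth is log_5(390625) = 8. At each level, the problem size is divided by 5, so it takes 8 divisions to reduce to a base case of size 1. The algorithm makes 5 recursive calls at each level.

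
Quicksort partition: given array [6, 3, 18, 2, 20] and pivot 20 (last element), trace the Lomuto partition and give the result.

Lomuto partition with pivot = 20:

Initial array: [6, 3, 18, 2, 20]

arr[0]=6 <= 20: swap with position 0, array becomes [6, 3, 18, 2, 20]
arr[1]=3 <= 20: swap with position 1, array becomes [6, 3, 18, 2, 20]
arr[2]=18 <= 20: swap with position 2, array becomes [6, 3, 18, 2, 20]
arr[3]=2 <= 20: swap with position 3, array becomes [6, 3, 18, 2, 20]

Place pivot at position 4: [6, 3, 18, 2, 20]
Pivot position: 4

After partitioning with pivot 20, the array becomes [6, 3, 18, 2, 20]. The pivot is placed at index 4. All elements to the left of the pivot are <= 20, and all elements to the right are > 20.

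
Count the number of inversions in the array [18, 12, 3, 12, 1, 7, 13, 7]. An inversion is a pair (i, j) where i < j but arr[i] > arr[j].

Finding inversions in [18, 12, 3, 12, 1, 7, 13, 7]:

(0, 1): arr[0]=18 > arr[1]=12
(0, 2): arr[0]=18 > arr[2]=3
(0, 3): arr[0]=18 > arr[3]=12
(0, 4): arr[0]=18 > arr[4]=1
(0, 5): arr[0]=18 > arr[5]=7
(0, 6): arr[0]=18 > arr[6]=13
(0, 7): arr[0]=18 > arr[7]=7
(1, 2): arr[1]=12 > arr[2]=3
(1, 4): arr[1]=12 > arr[4]=1
(1, 5): arr[1]=12 > arr[5]=7
(1, 7): arr[1]=12 > arr[7]=7
(2, 4): arr[2]=3 > arr[4]=1
(3, 4): arr[3]=12 > arr[4]=1
(3, 5): arr[3]=12 > arr[5]=7
(3, 7): arr[3]=12 > arr[7]=7
(6, 7): arr[6]=13 > arr[7]=7

Total inversions: 16

The array has 16 inversion(s): (0,1), (0,2), (0,3), (0,4), (0,5), (0,6), (0,7), (1,2), (1,4), (1,5), (1,7), (2,4), (3,4), (3,5), (3,7), (6,7). Each pair (i,j) satisfies i < j and arr[i] > arr[j].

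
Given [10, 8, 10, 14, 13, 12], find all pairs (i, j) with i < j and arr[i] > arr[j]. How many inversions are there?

Finding inversions in [10, 8, 10, 14, 13, 12]:

(0, 1): arr[0]=10 > arr[1]=8
(3, 4): arr[3]=14 > arr[4]=13
(3, 5): arr[3]=14 > arr[5]=12
(4, 5): arr[4]=13 > arr[5]=12

Total inversions: 4

The array has 4 inversion(s): (0,1), (3,4), (3,5), (4,5). Each pair (i,j) satisfies i < j and arr[i] > arr[j].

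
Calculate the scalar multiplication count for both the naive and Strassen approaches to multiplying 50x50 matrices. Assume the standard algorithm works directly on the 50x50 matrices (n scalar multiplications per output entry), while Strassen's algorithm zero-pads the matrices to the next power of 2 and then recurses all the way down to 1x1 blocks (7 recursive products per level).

Matrix multiplication for 50x50 matrices:

Strassen's algorithm requires power-of-2 dimensions. Pad 50x50 to 64x64 (next power of 2).

Standard algorithm: 50^3 = 125000 multiplications
Strassen's algorithm: 7^(log2(64)) = 7^6 = 117649 multiplications
Savings: 125000 - 117649 = 7351 multiplications

Standard: 125000 multiplications (50^3). Strassen: 117649 multiplications (7^6, after padding to 64x64). Strassen reduces 8 recursive multiplications to 7 at each level.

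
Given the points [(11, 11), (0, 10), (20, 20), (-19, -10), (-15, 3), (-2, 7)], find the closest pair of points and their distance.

Computing all pairwise distances among 6 points:

d((11, 11), (0, 10)) = 11.0454
d((11, 11), (20, 20)) = 12.7279
d((11, 11), (-19, -10)) = 36.6197
d((11, 11), (-15, 3)) = 27.2029
d((11, 11), (-2, 7)) = 13.6015
d((0, 10), (20, 20)) = 22.3607
d((0, 10), (-19, -10)) = 27.5862
d((0, 10), (-15, 3)) = 16.5529
d((0, 10), (-2, 7)) = 3.6056 <-- minimum
d((20, 20), (-19, -10)) = 49.2037
d((20, 20), (-15, 3)) = 38.9102
d((20, 20), (-2, 7)) = 25.5539
d((-19, -10), (-15, 3)) = 13.6015
d((-19, -10), (-2, 7)) = 24.0416
d((-15, 3), (-2, 7)) = 13.6015

Closest pair: (0, 10) and (-2, 7) with distance 3.6056

The closest pair is (0, 10) and (-2, 7) with Euclidean distance 3.6056. For 6 points, brute-force pairwise comparison is shown above. For large n, the divide-and-conquer algorithm (sort by x, recurse on halves, check the dividing strip) achieves O(n log n).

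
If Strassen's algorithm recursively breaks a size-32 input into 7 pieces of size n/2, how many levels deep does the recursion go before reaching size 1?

For divide and conquer with division factor 2:

Problem sizes at each level:
Level 0: 32
Level 1: 16
Level 2: 8
Level 3: 4
Level 4: 2
Level 5: 1

The root is level 0 and the size-1 base case is level 5 (the tree spans levels 0 through 5, i.e. 6 levels counting the root), so the depth is the number of divisions: log_2(32) = 5

The recursion tree depth is log_2(32) = 5. At each level, the problem size is divided by 2, so it takes 5 divisions to reduce to a base case of size 1. The algorithm makes 7 recursive calls at each level.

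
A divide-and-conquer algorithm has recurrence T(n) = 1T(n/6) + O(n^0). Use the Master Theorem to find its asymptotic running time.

Master Theorem for T(n) = 1T(n/6) + O(n^0):

a = 1, b = 6, c = 0
log_b(a) = log_6(1) = 0.0000

Case 2: c = 0 = log_6(1) = 0.0000
T(n) = O(n^0 log n) = O(log n)

For T(n) = 1T(n/6) + O(n^0): log_6(1) = 0.0000. This is Case 2 of the Master Theorem (c = log_b(a), equal work at all levels), giving O(log n).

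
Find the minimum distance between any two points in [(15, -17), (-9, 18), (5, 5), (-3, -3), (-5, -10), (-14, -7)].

Computing all pairwise distances among 6 points:

d((15, -17), (-9, 18)) = 42.4382
d((15, -17), (5, 5)) = 24.1661
d((15, -17), (-3, -3)) = 22.8035
d((15, -17), (-5, -10)) = 21.1896
d((15, -17), (-14, -7)) = 30.6757
d((-9, 18), (5, 5)) = 19.105
d((-9, 18), (-3, -3)) = 21.8403
d((-9, 18), (-5, -10)) = 28.2843
d((-9, 18), (-14, -7)) = 25.4951
d((5, 5), (-3, -3)) = 11.3137
d((5, 5), (-5, -10)) = 18.0278
d((5, 5), (-14, -7)) = 22.4722
d((-3, -3), (-5, -10)) = 7.2801 <-- minimum
d((-3, -3), (-14, -7)) = 11.7047
d((-5, -10), (-14, -7)) = 9.4868

Closest pair: (-3, -3) and (-5, -10) with distance 7.2801

The closest pair is (-3, -3) and (-5, -10) with Euclidean distance 7.2801. For 6 points, brute-force pairwise comparison is shown above. For large n, the divide-and-conquer algorithm (sort by x, recurse on halves, check the dividing strip) achieves O(n log n).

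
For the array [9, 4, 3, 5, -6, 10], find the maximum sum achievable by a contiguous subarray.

Using Kadane's algorithm on [9, 4, 3, 5, -6, 10]:

Scanning through the array:
Position 1 (value 4): max_ending_here = 13, max_so_far = 13
Position 2 (value 3): max_ending_here = 16, max_so_far = 16
Position 3 (value 5): max_ending_here = 21, max_so_far = 21
Position 4 (value -6): max_ending_here = 15, max_so_far = 21
Position 5 (value 10): max_ending_here = 25, max_so_far = 25

Maximum subarray: [9, 4, 3, 5, -6, 10]
Maximum sum: 25

The maximum subarray is [9, 4, 3, 5, -6, 10] with sum 25. This subarray runs from index 0 to index 5.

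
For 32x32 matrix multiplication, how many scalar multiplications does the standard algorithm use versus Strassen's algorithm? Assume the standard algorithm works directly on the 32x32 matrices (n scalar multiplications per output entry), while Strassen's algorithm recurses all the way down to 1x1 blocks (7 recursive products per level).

Matrix multiplication for 32x32 matrices:

Standard algorithm: 32^3 = 32768 multiplications
Strassen's algorithm: 7^(log2(32)) = 7^5 = 16807 multiplications
Savings: 32768 - 16807 = 15961 multiplications

Standard: 32768 multiplications (32^3). Strassen: 16807 multiplications (7^5). Strassen reduces 8 recursive multiplications to 7 at each level.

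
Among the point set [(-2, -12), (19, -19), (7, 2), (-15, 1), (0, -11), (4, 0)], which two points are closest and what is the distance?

Computing all pairwise distances among 6 points:

d((-2, -12), (19, -19)) = 22.1359
d((-2, -12), (7, 2)) = 16.6433
d((-2, -12), (-15, 1)) = 18.3848
d((-2, -12), (0, -11)) = 2.2361 <-- minimum
d((-2, -12), (4, 0)) = 13.4164
d((19, -19), (7, 2)) = 24.1868
d((19, -19), (-15, 1)) = 39.4462
d((19, -19), (0, -11)) = 20.6155
d((19, -19), (4, 0)) = 24.2074
d((7, 2), (-15, 1)) = 22.0227
d((7, 2), (0, -11)) = 14.7648
d((7, 2), (4, 0)) = 3.6056
d((-15, 1), (0, -11)) = 19.2094
d((-15, 1), (4, 0)) = 19.0263
d((0, -11), (4, 0)) = 11.7047

Closest pair: (-2, -12) and (0, -11) with distance 2.2361

The closest pair is (-2, -12) and (0, -11) with Euclidean distance 2.2361. For 6 points, brute-force pairwise comparison is shown above. For large n, the divide-and-conquer algorithm (sort by x, recurse on halves, check the dividing strip) achieves O(n log n).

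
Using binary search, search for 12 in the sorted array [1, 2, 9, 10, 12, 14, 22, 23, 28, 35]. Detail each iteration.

Binary search for 12 in [1, 2, 9, 10, 12, 14, 22, 23, 28, 35]:

lo=0, hi=9, mid=4, arr[mid]=12 -> Found target at index 4!

Binary search finds 12 at index 4 after 1 comparisons. The search repeatedly halves the search space by comparing with the middle element.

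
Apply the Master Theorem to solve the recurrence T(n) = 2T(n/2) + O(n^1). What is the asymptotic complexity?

Master Theorem for T(n) = 2T(n/2) + O(n^1):

a = 2, b = 2, c = 1
log_b(a) = log_2(2) = 1.0000

Case 2: c = 1 = log_2(2) = 1.0000
T(n) = O(n^1 log n) = O(n log n)

For T(n) = 2T(n/2) + O(n^1): log_2(2) = 1.0000. This is Case 2 of the Master Theorem (c = log_b(a), equal work at all levels), giving O(n log n).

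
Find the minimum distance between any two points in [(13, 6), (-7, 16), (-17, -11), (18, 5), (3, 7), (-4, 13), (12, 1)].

Computing all pairwise distances among 7 points:

d((13, 6), (-7, 16)) = 22.3607
d((13, 6), (-17, -11)) = 34.4819
d((13, 6), (18, 5)) = 5.099
d((13, 6), (3, 7)) = 10.0499
d((13, 6), (-4, 13)) = 18.3848
d((13, 6), (12, 1)) = 5.099
d((-7, 16), (-17, -11)) = 28.7924
d((-7, 16), (18, 5)) = 27.313
d((-7, 16), (3, 7)) = 13.4536
d((-7, 16), (-4, 13)) = 4.2426 <-- minimum
d((-7, 16), (12, 1)) = 24.2074
d((-17, -11), (18, 5)) = 38.4838
d((-17, -11), (3, 7)) = 26.9072
d((-17, -11), (-4, 13)) = 27.2947
d((-17, -11), (12, 1)) = 31.3847
d((18, 5), (3, 7)) = 15.1327
d((18, 5), (-4, 13)) = 23.4094
d((18, 5), (12, 1)) = 7.2111
d((3, 7), (-4, 13)) = 9.2195
d((3, 7), (12, 1)) = 10.8167
d((-4, 13), (12, 1)) = 20.0

Closest pair: (-7, 16) and (-4, 13) with distance 4.2426

The closest pair is (-7, 16) and (-4, 13) with Euclidean distance 4.2426. For 7 points, brute-force pairwise comparison is shown above. For large n, the divide-and-conquer algorithm (sort by x, recurse on halves, check the dividing strip) achieves O(n log n).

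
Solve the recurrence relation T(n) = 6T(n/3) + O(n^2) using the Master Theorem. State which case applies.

Master Theorem for T(n) = 6T(n/3) + O(n^2):

a = 6, b = 3, c = 2
log_b(a) = log_3(6) = 1.6309

Case 3: c = 2 > log_3(6) = 1.6309
T(n) = O(n^2) = O(n^2)

For T(n) = 6T(n/3) + O(n^2): log_3(6) = 1.6309. This is Case 3 of the Master Theorem (c > log_b(a), work dominated by root), giving O(n^2).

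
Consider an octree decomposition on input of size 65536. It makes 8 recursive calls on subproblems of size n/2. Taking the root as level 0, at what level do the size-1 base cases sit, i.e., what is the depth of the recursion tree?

For divide and conquer with division factor 2:

Problem sizes at each level:
Level 0: 65536
Level 1: 32768
Level 2: 16384
Level 3: 8192
Level 4: 4096
Level 5: 2048
Level 6: 1024
Level 7: 512
Level 8: 256
Level 9: 128
Level 10: 64
Level 11: 32
Level 12: 16
Level 13: 8
Level 14: 4
Level 15: 2
Level 16: 1

The root is level 0 and the size-1 base case is level 16 (the tree spans levels 0 through 16, i.e. 17 levels counting the root), so the depth is the number of divisions: log_2(65536) = 16

The recursion tree depth is log_2(65536) = 16. At each level, the problem size is divided by 2, so it takes 16 divisions to reduce to a base case of size 1. The algorithm makes 8 recursive calls at each level.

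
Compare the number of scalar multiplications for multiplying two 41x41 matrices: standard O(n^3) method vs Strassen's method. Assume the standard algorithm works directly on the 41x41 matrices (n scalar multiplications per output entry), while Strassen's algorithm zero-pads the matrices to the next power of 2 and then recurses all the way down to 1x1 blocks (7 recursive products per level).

Matrix multiplication for 41x41 matrices:

Strassen's algorithm requires power-of-2 dimensions. Pad 41x41 to 64x64 (next power of 2).

Standard algorithm: 41^3 = 68921 multiplications
Strassen's algorithm: 7^(log2(64)) = 7^6 = 117649 multiplications
Difference: 68921 - 117649 = -48728 (Strassen uses MORE here due to padding overhead — for small or just-over-power-of-2 n, padding can outweigh the per-level savings)

Standard: 68921 multiplications (41^3). Strassen: 117649 multiplications (7^6, after padding to 64x64). Strassen reduces 8 recursive multiplications to 7 at each level.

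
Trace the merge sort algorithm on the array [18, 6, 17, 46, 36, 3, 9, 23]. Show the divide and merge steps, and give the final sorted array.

Merge sort trace:

Split: [18, 6, 17, 46, 36, 3, 9, 23] -> [18, 6, 17, 46] and [36, 3, 9, 23]
  Split: [18, 6, 17, 46] -> [18, 6] and [17, 46]
    Split: [18, 6] -> [18] and [6]
    Merge: [18] + [6] -> [6, 18]
    Split: [17, 46] -> [17] and [46]
    Merge: [17] + [46] -> [17, 46]
  Merge: [6, 18] + [17, 46] -> [6, 17, 18, 46]
  Split: [36, 3, 9, 23] -> [36, 3] and [9, 23]
    Split: [36, 3] -> [36] and [3]
    Merge: [36] + [3] -> [3, 36]
    Split: [9, 23] -> [9] and [23]
    Merge: [9] + [23] -> [9, 23]
  Merge: [3, 36] + [9, 23] -> [3, 9, 23, 36]
Merge: [6, 17, 18, 46] + [3, 9, 23, 36] -> [3, 6, 9, 17, 18, 23, 36, 46]

Final sorted array: [3, 6, 9, 17, 18, 23, 36, 46]

The merge sort proceeds by recursively splitting the array and merging sorted halves.
After all merges, the sorted array is [3, 6, 9, 17, 18, 23, 36, 46].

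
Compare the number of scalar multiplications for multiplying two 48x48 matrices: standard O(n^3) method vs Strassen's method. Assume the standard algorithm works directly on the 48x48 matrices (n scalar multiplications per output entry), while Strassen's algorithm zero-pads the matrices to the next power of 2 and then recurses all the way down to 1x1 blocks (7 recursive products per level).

Matrix multiplication for 48x48 matrices:

Strassen's algorithm requires power-of-2 dimensions. Pad 48x48 to 64x64 (next power of 2).

Standard algorithm: 48^3 = 110592 multiplications
Strassen's algorithm: 7^(log2(64)) = 7^6 = 117649 multiplications
Difference: 110592 - 117649 = -7057 (Strassen uses MORE here due to padding overhead — for small or just-over-power-of-2 n, padding can outweigh the per-level savings)

Standard: 110592 multiplications (48^3). Strassen: 117649 multiplications (7^6, after padding to 64x64). Strassen reduces 8 recursive multiplications to 7 at each level.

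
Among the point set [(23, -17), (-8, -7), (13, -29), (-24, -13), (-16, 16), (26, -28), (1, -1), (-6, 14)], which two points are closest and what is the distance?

Computing all pairwise distances among 8 points:

d((23, -17), (-8, -7)) = 32.573
d((23, -17), (13, -29)) = 15.6205
d((23, -17), (-24, -13)) = 47.1699
d((23, -17), (-16, 16)) = 51.0882
d((23, -17), (26, -28)) = 11.4018
d((23, -17), (1, -1)) = 27.2029
d((23, -17), (-6, 14)) = 42.45
d((-8, -7), (13, -29)) = 30.4138
d((-8, -7), (-24, -13)) = 17.088
d((-8, -7), (-16, 16)) = 24.3516
d((-8, -7), (26, -28)) = 39.9625
d((-8, -7), (1, -1)) = 10.8167
d((-8, -7), (-6, 14)) = 21.095
d((13, -29), (-24, -13)) = 40.3113
d((13, -29), (-16, 16)) = 53.535
d((13, -29), (26, -28)) = 13.0384
d((13, -29), (1, -1)) = 30.4631
d((13, -29), (-6, 14)) = 47.0106
d((-24, -13), (-16, 16)) = 30.0832
d((-24, -13), (26, -28)) = 52.2015
d((-24, -13), (1, -1)) = 27.7308
d((-24, -13), (-6, 14)) = 32.45
d((-16, 16), (26, -28)) = 60.8276
d((-16, 16), (1, -1)) = 24.0416
d((-16, 16), (-6, 14)) = 10.198 <-- minimum
d((26, -28), (1, -1)) = 36.7967
d((26, -28), (-6, 14)) = 52.8015
d((1, -1), (-6, 14)) = 16.5529

Closest pair: (-16, 16) and (-6, 14) with distance 10.198

The closest pair is (-16, 16) and (-6, 14) with Euclidean distance 10.198. For 8 points, brute-force pairwise comparison is shown above. For large n, the divide-and-conquer algorithm (sort by x, recurse on halves, check the dividing strip) achieves O(n log n).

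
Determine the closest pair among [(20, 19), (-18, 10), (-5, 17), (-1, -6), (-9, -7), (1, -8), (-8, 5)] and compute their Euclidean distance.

Computing all pairwise distances among 7 points:

d((20, 19), (-18, 10)) = 39.0512
d((20, 19), (-5, 17)) = 25.0799
d((20, 19), (-1, -6)) = 32.6497
d((20, 19), (-9, -7)) = 38.9487
d((20, 19), (1, -8)) = 33.0151
d((20, 19), (-8, 5)) = 31.305
d((-18, 10), (-5, 17)) = 14.7648
d((-18, 10), (-1, -6)) = 23.3452
d((-18, 10), (-9, -7)) = 19.2354
d((-18, 10), (1, -8)) = 26.1725
d((-18, 10), (-8, 5)) = 11.1803
d((-5, 17), (-1, -6)) = 23.3452
d((-5, 17), (-9, -7)) = 24.3311
d((-5, 17), (1, -8)) = 25.7099
d((-5, 17), (-8, 5)) = 12.3693
d((-1, -6), (-9, -7)) = 8.0623
d((-1, -6), (1, -8)) = 2.8284 <-- minimum
d((-1, -6), (-8, 5)) = 13.0384
d((-9, -7), (1, -8)) = 10.0499
d((-9, -7), (-8, 5)) = 12.0416
d((1, -8), (-8, 5)) = 15.8114

Closest pair: (-1, -6) and (1, -8) with distance 2.8284

The closest pair is (-1, -6) and (1, -8) with Euclidean distance 2.8284. For 7 points, brute-force pairwise comparison is shown above. For large n, the divide-and-conquer algorithm (sort by x, recurse on halves, check the dividing strip) achieves O(n log n).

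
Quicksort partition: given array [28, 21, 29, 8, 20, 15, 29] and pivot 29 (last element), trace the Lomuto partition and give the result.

Lomuto partition with pivot = 29:

Initial array: [28, 21, 29, 8, 20, 15, 29]

arr[0]=28 <= 29: swap with position 0, array becomes [28, 21, 29, 8, 20, 15, 29]
arr[1]=21 <= 29: swap with position 1, array becomes [28, 21, 29, 8, 20, 15, 29]
arr[2]=29 <= 29: swap with position 2, array becomes [28, 21, 29, 8, 20, 15, 29]
arr[3]=8 <= 29: swap with position 3, array becomes [28, 21, 29, 8, 20, 15, 29]
arr[4]=20 <= 29: swap with position 4, array becomes [28, 21, 29, 8, 20, 15, 29]
arr[5]=15 <= 29: swap with position 5, array becomes [28, 21, 29, 8, 20, 15, 29]

Place pivot at position 6: [28, 21, 29, 8, 20, 15, 29]
Pivot position: 6

After partitioning with pivot 29, the array becomes [28, 21, 29, 8, 20, 15, 29]. The pivot is placed at index 6. All elements to the left of the pivot are <= 29, and all elements to the right are > 29.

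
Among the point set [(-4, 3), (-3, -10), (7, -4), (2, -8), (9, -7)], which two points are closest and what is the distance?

Computing all pairwise distances among 5 points:

d((-4, 3), (-3, -10)) = 13.0384
d((-4, 3), (7, -4)) = 13.0384
d((-4, 3), (2, -8)) = 12.53
d((-4, 3), (9, -7)) = 16.4012
d((-3, -10), (7, -4)) = 11.6619
d((-3, -10), (2, -8)) = 5.3852
d((-3, -10), (9, -7)) = 12.3693
d((7, -4), (2, -8)) = 6.4031
d((7, -4), (9, -7)) = 3.6056 <-- minimum
d((2, -8), (9, -7)) = 7.0711

Closest pair: (7, -4) and (9, -7) with distance 3.6056

The closest pair is (7, -4) and (9, -7) with Euclidean distance 3.6056. For 5 points, brute-force pairwise comparison is shown above. For large n, the divide-and-conquer algorithm (sort by x, recurse on halves, check the dividing strip) achieves O(n log n).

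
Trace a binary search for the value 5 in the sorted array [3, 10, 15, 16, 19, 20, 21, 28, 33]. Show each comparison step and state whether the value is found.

Binary search for 5 in [3, 10, 15, 16, 19, 20, 21, 28, 33]:

lo=0, hi=8, mid=4, arr[mid]=19 -> 19 > 5, search left half
lo=0, hi=3, mid=1, arr[mid]=10 -> 10 > 5, search left half
lo=0, hi=0, mid=0, arr[mid]=3 -> 3 < 5, search right half
lo=1 > hi=0, target 5 not found

Binary search determines that 5 is not in the array after 3 comparisons. The search space was exhausted without finding the target.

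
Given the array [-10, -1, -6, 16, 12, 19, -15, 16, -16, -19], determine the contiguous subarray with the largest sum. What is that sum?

Using Kadane's algorithm on [-10, -1, -6, 16, 12, 19, -15, 16, -16, -19]:

Scanning through the array:
Position 1 (value -1): max_ending_here = -1, max_so_far = -1
Position 2 (value -6): max_ending_here = -6, max_so_far = -1
Position 3 (value 16): max_ending_here = 16, max_so_far = 16
Position 4 (value 12): max_ending_here = 28, max_so_far = 28
Position 5 (value 19): max_ending_here = 47, max_so_far = 47
Position 6 (value -15): max_ending_here = 32, max_so_far = 47
Position 7 (value 16): max_ending_here = 48, max_so_far = 48
Position 8 (value -16): max_ending_here = 32, max_so_far = 48
Position 9 (value -19): max_ending_here = 13, max_so_far = 48

Maximum subarray: [16, 12, 19, -15, 16]
Maximum sum: 48

The maximum subarray is [16, 12, 19, -15, 16] with sum 48. This subarray runs from index 3 to index 7.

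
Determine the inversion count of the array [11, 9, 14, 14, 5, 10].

Finding inversions in [11, 9, 14, 14, 5, 10]:

(0, 1): arr[0]=11 > arr[1]=9
(0, 4): arr[0]=11 > arr[4]=5
(0, 5): arr[0]=11 > arr[5]=10
(1, 4): arr[1]=9 > arr[4]=5
(2, 4): arr[2]=14 > arr[4]=5
(2, 5): arr[2]=14 > arr[5]=10
(3, 4): arr[3]=14 > arr[4]=5
(3, 5): arr[3]=14 > arr[5]=10

Total inversions: 8

The array has 8 inversion(s): (0,1), (0,4), (0,5), (1,4), (2,4), (2,5), (3,4), (3,5). Each pair (i,j) satisfies i < j and arr[i] > arr[j].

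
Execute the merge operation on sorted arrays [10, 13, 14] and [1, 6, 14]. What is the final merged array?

Merging process:

Compare 10 vs 1: take 1 from right. Merged: [1]
Compare 10 vs 6: take 6 from right. Merged: [1, 6]
Compare 10 vs 14: take 10 from left. Merged: [1, 6, 10]
Compare 13 vs 14: take 13 from left. Merged: [1, 6, 10, 13]
Compare 14 vs 14: take 14 from left. Merged: [1, 6, 10, 13, 14]
Append remaining from right: [14]. Merged: [1, 6, 10, 13, 14, 14]

Final merged array: [1, 6, 10, 13, 14, 14]
Total comparisons: 5

The merged array is [1, 6, 10, 13, 14, 14], requiring 5 comparisons. The merge step runs in O(n) time where n is the total number of elements.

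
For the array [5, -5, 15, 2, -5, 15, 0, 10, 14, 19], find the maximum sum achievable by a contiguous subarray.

Using Kadane's algorithm on [5, -5, 15, 2, -5, 15, 0, 10, 14, 19]:

Scanning through the array:
Position 1 (value -5): max_ending_here = 0, max_so_far = 5
Position 2 (value 15): max_ending_here = 15, max_so_far = 15
Position 3 (value 2): max_ending_here = 17, max_so_far = 17
Position 4 (value -5): max_ending_here = 12, max_so_far = 17
Position 5 (value 15): max_ending_here = 27, max_so_far = 27
Position 6 (value 0): max_ending_here = 27, max_so_far = 27
Position 7 (value 10): max_ending_here = 37, max_so_far = 37
Position 8 (value 14): max_ending_here = 51, max_so_far = 51
Position 9 (value 19): max_ending_here = 70, max_so_far = 70

Maximum subarray: [5, -5, 15, 2, -5, 15, 0, 10, 14, 19]
Maximum sum: 70

The maximum subarray is [5, -5, 15, 2, -5, 15, 0, 10, 14, 19] with sum 70. This subarray runs from index 0 to index 9.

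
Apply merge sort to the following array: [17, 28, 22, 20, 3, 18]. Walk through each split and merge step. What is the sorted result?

Merge sort trace:

Split: [17, 28, 22, 20, 3, 18] -> [17, 28, 22] and [20, 3, 18]
  Split: [17, 28, 22] -> [17] and [28, 22]
    Split: [28, 22] -> [28] and [22]
    Merge: [28] + [22] -> [22, 28]
  Merge: [17] + [22, 28] -> [17, 22, 28]
  Split: [20, 3, 18] -> [20] and [3, 18]
    Split: [3, 18] -> [3] and [18]
    Merge: [3] + [18] -> [3, 18]
  Merge: [20] + [3, 18] -> [3, 18, 20]
Merge: [17, 22, 28] + [3, 18, 20] -> [3, 17, 18, 20, 22, 28]

Final sorted array: [3, 17, 18, 20, 22, 28]

The merge sort proceeds by recursively splitting the array and merging sorted halves.
After all merges, the sorted array is [3, 17, 18, 20, 22, 28].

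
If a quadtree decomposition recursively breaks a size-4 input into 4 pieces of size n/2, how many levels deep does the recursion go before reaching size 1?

For divide and conquer with division factor 2:

Problem sizes at each level:
Level 0: 4
Level 1: 2
Level 2: 1

The root is level 0 and the size-1 base case is level 2 (the tree spans levels 0 through 2, i.e. 3 levels counting the root), so the depth is the number of divisions: log_2(4) = 2

The recursion tree depth is log_2(4) = 2. At each level, the problem size is divided by 2, so it takes 2 divisions to reduce to a base case of size 1. The algorithm makes 4 recursive calls at each level.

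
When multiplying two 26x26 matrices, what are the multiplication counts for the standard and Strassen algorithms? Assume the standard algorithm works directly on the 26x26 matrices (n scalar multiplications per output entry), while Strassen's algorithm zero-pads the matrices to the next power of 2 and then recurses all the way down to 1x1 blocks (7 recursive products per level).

Matrix multiplication for 26x26 matrices:

Strassen's algorithm requires power-of-2 dimensions. Pad 26x26 to 32x32 (next power of 2).

Standard algorithm: 26^3 = 17576 multiplications
Strassen's algorithm: 7^(log2(32)) = 7^5 = 16807 multiplications
Savings: 17576 - 16807 = 769 multiplications

Standard: 17576 multiplications (26^3). Strassen: 16807 multiplications (7^5, after padding to 32x32). Strassen reduces 8 recursive multiplications to 7 at each level.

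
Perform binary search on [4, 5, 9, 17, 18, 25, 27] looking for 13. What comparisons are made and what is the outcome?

Binary search for 13 in [4, 5, 9, 17, 18, 25, 27]:

lo=0, hi=6, mid=3, arr[mid]=17 -> 17 > 13, search left half
lo=0, hi=2, mid=1, arr[mid]=5 -> 5 < 13, search right half
lo=2, hi=2, mid=2, arr[mid]=9 -> 9 < 13, search right half
lo=3 > hi=2, target 13 not found

Binary search determines that 13 is not in the array after 3 comparisons. The search space was exhausted without finding the target.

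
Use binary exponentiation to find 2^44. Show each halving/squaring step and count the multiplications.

Computing 2^44 by squaring (build up from 2^1; each line after the first costs one multiplication):

2^1 = 2
2^2 = (2^1)^2 = 2^2 = 4
2^4 = (2^2)^2 = 4^2 = 16
2^5 = 2 * 2^4 = 2 * 16 = 32
2^10 = (2^5)^2 = 32^2 = 1024
2^11 = 2 * 2^10 = 2 * 1024 = 2048
2^22 = (2^11)^2 = 2048^2 = 4194304
2^44 = (2^22)^2 = 4194304^2 = 17592186044416

Result: 17592186044416
Multiplications needed: 7 (7 lines after 2^1)

2^44 = 17592186044416. Using exponentiation by squaring, this requires 7 multiplications. The key idea: if the exponent is even, square the half-power; if odd, multiply by the base once.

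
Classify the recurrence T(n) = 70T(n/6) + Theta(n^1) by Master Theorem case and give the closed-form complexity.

Master Theorem for T(n) = 70T(n/6) + O(n^1):

a = 70, b = 6, c = 1
log_b(a) = log_6(70) = 2.3711

Case 1: c = 1 < log_6(70) = 2.3711
T(n) = O(n^(log_6 70))

For T(n) = 70T(n/6) + O(n^1): log_6(70) = 2.3711. This is Case 1 of the Master Theorem (c < log_b(a), work dominated by leaves), giving O(n^(log_6 70)).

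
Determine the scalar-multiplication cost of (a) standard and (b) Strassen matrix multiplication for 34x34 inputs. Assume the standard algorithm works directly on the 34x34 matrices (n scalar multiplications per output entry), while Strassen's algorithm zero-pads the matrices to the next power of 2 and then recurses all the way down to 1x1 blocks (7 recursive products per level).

Matrix multiplication for 34x34 matrices:

Strassen's algorithm requires power-of-2 dimensions. Pad 34x34 to 64x64 (next power of 2).

Standard algorithm: 34^3 = 39304 multiplications
Strassen's algorithm: 7^(log2(64)) = 7^6 = 117649 multiplications
Difference: 39304 - 117649 = -78345 (Strassen uses MORE here due to padding overhead — for small or just-over-power-of-2 n, padding can outweigh the per-level savings)

Standard: 39304 multiplications (34^3). Strassen: 117649 multiplications (7^6, after padding to 64x64). Strassen reduces 8 recursive multiplications to 7 at each level.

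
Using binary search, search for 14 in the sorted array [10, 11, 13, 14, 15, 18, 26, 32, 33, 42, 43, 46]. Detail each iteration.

Binary search for 14 in [10, 11, 13, 14, 15, 18, 26, 32, 33, 42, 43, 46]:

lo=0, hi=11, mid=5, arr[mid]=18 -> 18 > 14, search left half
lo=0, hi=4, mid=2, arr[mid]=13 -> 13 < 14, search right half
lo=3, hi=4, mid=3, arr[mid]=14 -> Found target at index 3!

Binary search finds 14 at index 3 after 3 comparisons. The search repeatedly halves the search space by comparing with the middle element.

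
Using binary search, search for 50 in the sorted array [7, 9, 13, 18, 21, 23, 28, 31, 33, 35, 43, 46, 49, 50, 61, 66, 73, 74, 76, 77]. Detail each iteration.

Binary search for 50 in [7, 9, 13, 18, 21, 23, 28, 31, 33, 35, 43, 46, 49, 50, 61, 66, 73, 74, 76, 77]:

lo=0, hi=19, mid=9, arr[mid]=35 -> 35 < 50, search right half
lo=10, hi=19, mid=14, arr[mid]=61 -> 61 > 50, search left half
lo=10, hi=13, mid=11, arr[mid]=46 -> 46 < 50, search right half
lo=12, hi=13, mid=12, arr[mid]=49 -> 49 < 50, search right half
lo=13, hi=13, mid=13, arr[mid]=50 -> Found target at index 13!

Binary search finds 50 at index 13 after 5 comparisons. The search repeatedly halves the search space by comparing with the middle element.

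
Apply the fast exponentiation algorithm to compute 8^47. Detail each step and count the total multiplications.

Computing 8^47 by squaring (build up from 8^1; each line after the first costs one multiplication):

8^1 = 8
8^2 = (8^1)^2 = 8^2 = 64
8^4 = (8^2)^2 = 64^2 = 4096
8^5 = 8 * 8^4 = 8 * 4096 = 32768
8^10 = (8^5)^2 = 32768^2 = 1073741824
8^11 = 8 * 8^10 = 8 * 1073741824 = 8589934592
8^22 = (8^11)^2 = 8589934592^2 = 73786976294838206464
8^23 = 8 * 8^22 = 8 * 73786976294838206464 = 590295810358705651712
8^46 = (8^23)^2 = 590295810358705651712^2 = 348449143727040986586495598010130648530944
8^47 = 8 * 8^46 = 8 * 348449143727040986586495598010130648530944 = 2787593149816327892691964784081045188247552

Result: 2787593149816327892691964784081045188247552
Multiplications needed: 9 (9 lines after 8^1)

8^47 = 2787593149816327892691964784081045188247552. Using exponentiation by squaring, this requires 9 multiplications. The key idea: if the exponent is even, square the half-power; if odd, multiply by the base once.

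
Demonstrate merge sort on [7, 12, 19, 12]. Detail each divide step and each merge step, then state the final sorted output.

Merge sort trace:

Split: [7, 12, 19, 12] -> [7, 12] and [19, 12]
  Split: [7, 12] -> [7] and [12]
  Merge: [7] + [12] -> [7, 12]
  Split: [19, 12] -> [19] and [12]
  Merge: [19] + [12] -> [12, 19]
Merge: [7, 12] + [12, 19] -> [7, 12, 12, 19]

Final sorted array: [7, 12, 12, 19]

The merge sort proceeds by recursively splitting the array and merging sorted halves.
After all merges, the sorted array is [7, 12, 12, 19].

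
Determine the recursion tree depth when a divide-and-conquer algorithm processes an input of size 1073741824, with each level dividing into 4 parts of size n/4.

For divide and conquer with division factor 4:

Problem sizes at each level:
Level 0: 1073741824
Level 1: 268435456
Level 2: 67108864
Level 3: 16777216
Level 4: 4194304
Level 5: 1048576
Level 6: 262144
Level 7: 65536
Level 8: 16384
Level 9: 4096
Level 10: 1024
Level 11: 256
Level 12: 64
Level 13: 16
Level 14: 4
Level 15: 1

The root is level 0 and the size-1 base case is level 15 (the tree spans levels 0 through 15, i.e. 16 levels counting the root), so the depth is the number of divisions: log_4(1073741824) = 15

The recursion tree depth is log_4(1073741824) = 15. At each level, the problem size is divided by 4, so it takes 15 divisions to reduce to a base case of size 1. The algorithm makes 4 recursive calls at each level.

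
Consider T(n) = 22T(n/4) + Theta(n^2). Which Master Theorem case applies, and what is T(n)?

Master Theorem for T(n) = 22T(n/4) + O(n^2):

a = 22, b = 4, c = 2
log_b(a) = log_4(22) = 2.2297

Case 1: c = 2 < log_4(22) = 2.2297
T(n) = O(n^(log_4 22))

For T(n) = 22T(n/4) + O(n^2): log_4(22) = 2.2297. This is Case 1 of the Master Theorem (c < log_b(a), work dominated by leaves), giving O(n^(log_4 22)).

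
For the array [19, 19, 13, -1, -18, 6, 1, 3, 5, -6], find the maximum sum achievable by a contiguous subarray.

Using Kadane's algorithm on [19, 19, 13, -1, -18, 6, 1, 3, 5, -6]:

Scanning through the array:
Position 1 (value 19): max_ending_here = 38, max_so_far = 38
Position 2 (value 13): max_ending_here = 51, max_so_far = 51
Position 3 (value -1): max_ending_here = 50, max_so_far = 51
Position 4 (value -18): max_ending_here = 32, max_so_far = 51
Position 5 (value 6): max_ending_here = 38, max_so_far = 51
Position 6 (value 1): max_ending_here = 39, max_so_far = 51
Position 7 (value 3): max_ending_here = 42, max_so_far = 51
Position 8 (value 5): max_ending_here = 47, max_so_far = 51
Position 9 (value -6): max_ending_here = 41, max_so_far = 51

Maximum subarray: [19, 19, 13]
Maximum sum: 51

The maximum subarray is [19, 19, 13] with sum 51. This subarray runs from index 0 to index 2.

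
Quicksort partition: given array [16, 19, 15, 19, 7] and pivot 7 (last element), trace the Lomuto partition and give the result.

Lomuto partition with pivot = 7:

Initial array: [16, 19, 15, 19, 7]

arr[0]=16 > 7: no swap
arr[1]=19 > 7: no swap
arr[2]=15 > 7: no swap
arr[3]=19 > 7: no swap

Place pivot at position 0: [7, 19, 15, 19, 16]
Pivot position: 0

After partitioning with pivot 7, the array becomes [7, 19, 15, 19, 16]. The pivot is placed at index 0. All elements to the left of the pivot are <= 7, and all elements to the right are > 7.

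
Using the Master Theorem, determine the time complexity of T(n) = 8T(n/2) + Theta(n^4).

Master Theorem for T(n) = 8T(n/2) + O(n^4):

a = 8, b = 2, c = 4
log_b(a) = log_2(8) = 3.0000

Case 3: c = 4 > log_2(8) = 3.0000
T(n) = O(n^4) = O(n^4)

For T(n) = 8T(n/2) + O(n^4): log_2(8) = 3.0000. This is Case 3 of the Master Theorem (c > log_b(a), work dominated by root), giving O(n^4).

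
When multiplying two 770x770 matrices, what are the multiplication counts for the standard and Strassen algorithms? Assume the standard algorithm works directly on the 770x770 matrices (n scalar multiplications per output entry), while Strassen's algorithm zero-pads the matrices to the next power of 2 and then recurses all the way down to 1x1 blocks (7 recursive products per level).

Matrix multiplication for 770x770 matrices:

Strassen's algorithm requires power-of-2 dimensions. Pad 770x770 to 1024x1024 (next power of 2).

Standard algorithm: 770^3 = 456533000 multiplications
Strassen's algorithm: 7^(log2(1024)) = 7^10 = 282475249 multiplications
Savings: 456533000 - 282475249 = 174057751 multiplications

Standard: 456533000 multiplications (770^3). Strassen: 282475249 multiplications (7^10, after padding to 1024x1024). Strassen reduces 8 recursive multiplications to 7 at each level.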